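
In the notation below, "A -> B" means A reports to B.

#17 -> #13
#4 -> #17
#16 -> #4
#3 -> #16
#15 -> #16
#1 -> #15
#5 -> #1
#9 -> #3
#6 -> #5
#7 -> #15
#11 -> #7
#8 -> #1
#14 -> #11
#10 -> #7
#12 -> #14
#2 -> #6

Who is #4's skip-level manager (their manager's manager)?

#13

#4 reports to #17, and #17 reports to #13. So #4's skip-level manager is #13.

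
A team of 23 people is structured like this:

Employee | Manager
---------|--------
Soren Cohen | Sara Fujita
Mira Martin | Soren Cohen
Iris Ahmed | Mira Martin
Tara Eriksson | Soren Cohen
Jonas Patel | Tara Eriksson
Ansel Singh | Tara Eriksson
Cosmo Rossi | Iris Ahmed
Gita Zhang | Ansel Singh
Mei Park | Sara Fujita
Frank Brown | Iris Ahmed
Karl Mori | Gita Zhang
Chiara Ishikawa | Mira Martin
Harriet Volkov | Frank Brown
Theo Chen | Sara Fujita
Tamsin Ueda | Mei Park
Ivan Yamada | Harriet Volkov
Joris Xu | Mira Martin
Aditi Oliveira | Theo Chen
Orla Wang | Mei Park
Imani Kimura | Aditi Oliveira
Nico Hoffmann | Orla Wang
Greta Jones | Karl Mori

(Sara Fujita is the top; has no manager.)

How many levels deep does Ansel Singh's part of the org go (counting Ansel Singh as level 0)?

3

The longest chain under Ansel Singh runs Ansel Singh → Gita Zhang → Karl Mori → Greta Jones, which is 3 levels below Ansel Singh.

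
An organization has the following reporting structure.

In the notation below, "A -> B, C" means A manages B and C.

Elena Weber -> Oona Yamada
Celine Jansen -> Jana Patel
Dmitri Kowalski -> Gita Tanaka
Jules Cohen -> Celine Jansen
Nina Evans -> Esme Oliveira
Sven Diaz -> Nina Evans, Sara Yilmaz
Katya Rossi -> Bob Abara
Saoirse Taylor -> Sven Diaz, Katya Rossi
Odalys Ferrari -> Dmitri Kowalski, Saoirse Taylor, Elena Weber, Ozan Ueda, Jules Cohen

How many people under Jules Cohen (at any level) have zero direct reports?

The only person in Jules Cohen's organization with no one reporting to them is Jana Patel. That is 1.

1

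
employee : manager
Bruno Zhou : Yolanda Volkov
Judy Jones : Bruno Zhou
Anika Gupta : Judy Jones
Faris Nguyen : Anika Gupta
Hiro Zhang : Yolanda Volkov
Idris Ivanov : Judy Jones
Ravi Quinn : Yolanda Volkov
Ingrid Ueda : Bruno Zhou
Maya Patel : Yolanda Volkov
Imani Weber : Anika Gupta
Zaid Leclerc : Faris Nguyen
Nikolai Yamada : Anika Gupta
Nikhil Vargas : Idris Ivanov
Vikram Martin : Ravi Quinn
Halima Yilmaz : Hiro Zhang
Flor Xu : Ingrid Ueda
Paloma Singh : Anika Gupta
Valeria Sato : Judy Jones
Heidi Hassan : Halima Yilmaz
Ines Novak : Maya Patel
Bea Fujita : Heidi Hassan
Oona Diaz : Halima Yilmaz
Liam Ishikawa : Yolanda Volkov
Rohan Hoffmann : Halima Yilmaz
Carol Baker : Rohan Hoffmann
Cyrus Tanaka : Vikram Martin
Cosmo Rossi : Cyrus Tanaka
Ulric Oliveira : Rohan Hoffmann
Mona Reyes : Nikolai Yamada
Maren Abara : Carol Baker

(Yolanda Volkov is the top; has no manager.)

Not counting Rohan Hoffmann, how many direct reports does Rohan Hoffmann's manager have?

Rohan Hoffmann reports to Halima Yilmaz. Halima Yilmaz's other direct reports are Heidi Hassan, Oona Diaz — 2 peers.

2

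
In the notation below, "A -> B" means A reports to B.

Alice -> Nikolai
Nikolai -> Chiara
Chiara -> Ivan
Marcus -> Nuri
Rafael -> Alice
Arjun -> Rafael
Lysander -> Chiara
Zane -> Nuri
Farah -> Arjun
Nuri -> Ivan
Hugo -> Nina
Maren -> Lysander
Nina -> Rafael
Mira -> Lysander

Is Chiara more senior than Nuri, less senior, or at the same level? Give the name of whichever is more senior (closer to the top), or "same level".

Both Chiara and Nuri are 1 level below Ivan.

same level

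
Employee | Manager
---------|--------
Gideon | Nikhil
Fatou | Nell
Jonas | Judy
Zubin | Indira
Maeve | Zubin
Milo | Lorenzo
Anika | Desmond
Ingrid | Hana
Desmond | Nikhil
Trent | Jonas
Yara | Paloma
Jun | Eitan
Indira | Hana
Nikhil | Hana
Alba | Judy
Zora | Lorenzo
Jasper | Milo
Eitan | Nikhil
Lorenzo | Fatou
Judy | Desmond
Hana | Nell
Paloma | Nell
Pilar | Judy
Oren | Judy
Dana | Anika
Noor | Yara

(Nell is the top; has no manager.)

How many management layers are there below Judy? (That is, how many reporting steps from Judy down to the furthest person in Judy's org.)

2

The longest chain under Judy runs Judy → Jonas → Trent, which is 2 levels below Judy.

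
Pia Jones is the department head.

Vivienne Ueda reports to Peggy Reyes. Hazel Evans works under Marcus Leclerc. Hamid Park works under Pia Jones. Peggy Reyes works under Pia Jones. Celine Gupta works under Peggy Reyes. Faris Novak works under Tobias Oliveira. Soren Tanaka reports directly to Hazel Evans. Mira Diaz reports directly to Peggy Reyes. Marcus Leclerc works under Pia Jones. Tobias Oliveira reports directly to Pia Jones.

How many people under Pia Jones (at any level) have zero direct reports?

6

The people in Pia Jones's organization with no one reporting to them are Hamid Park, Soren Tanaka, Faris Novak, Mira Diaz, Celine Gupta, Vivienne Ueda. That is 6.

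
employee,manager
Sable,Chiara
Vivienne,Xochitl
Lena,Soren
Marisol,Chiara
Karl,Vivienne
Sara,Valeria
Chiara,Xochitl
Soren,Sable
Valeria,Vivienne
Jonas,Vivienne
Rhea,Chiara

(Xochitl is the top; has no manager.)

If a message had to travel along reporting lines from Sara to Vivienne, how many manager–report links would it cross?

Sara is in Vivienne's organization: the chain from Sara up to Vivienne is Sara → Valeria → Vivienne, which is 2 links.

2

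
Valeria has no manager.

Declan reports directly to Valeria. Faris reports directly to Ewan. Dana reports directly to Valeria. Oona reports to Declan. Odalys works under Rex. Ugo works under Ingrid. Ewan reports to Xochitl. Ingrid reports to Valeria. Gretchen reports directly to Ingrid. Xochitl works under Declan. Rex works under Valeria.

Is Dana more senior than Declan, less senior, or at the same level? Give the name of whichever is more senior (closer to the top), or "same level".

same level

Both Dana and Declan are 1 level below Valeria.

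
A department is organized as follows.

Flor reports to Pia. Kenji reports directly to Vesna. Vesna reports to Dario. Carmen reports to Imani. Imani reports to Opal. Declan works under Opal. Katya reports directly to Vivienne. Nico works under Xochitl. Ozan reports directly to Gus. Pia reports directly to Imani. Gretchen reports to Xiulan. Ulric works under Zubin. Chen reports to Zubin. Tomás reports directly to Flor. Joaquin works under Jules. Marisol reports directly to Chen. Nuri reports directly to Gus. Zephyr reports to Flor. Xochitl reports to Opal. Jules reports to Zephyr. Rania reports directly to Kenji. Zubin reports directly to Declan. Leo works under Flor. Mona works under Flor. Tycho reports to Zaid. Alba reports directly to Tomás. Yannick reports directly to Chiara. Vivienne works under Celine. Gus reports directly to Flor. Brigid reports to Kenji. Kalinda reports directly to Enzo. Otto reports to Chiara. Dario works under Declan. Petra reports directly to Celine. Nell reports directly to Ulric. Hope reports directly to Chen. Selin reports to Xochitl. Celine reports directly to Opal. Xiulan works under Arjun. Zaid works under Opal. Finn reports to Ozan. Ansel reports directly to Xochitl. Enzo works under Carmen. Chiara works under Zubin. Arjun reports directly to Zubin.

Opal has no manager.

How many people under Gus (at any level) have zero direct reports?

The people in Gus's organization with no one reporting to them are Nuri, Finn. That is 2.

2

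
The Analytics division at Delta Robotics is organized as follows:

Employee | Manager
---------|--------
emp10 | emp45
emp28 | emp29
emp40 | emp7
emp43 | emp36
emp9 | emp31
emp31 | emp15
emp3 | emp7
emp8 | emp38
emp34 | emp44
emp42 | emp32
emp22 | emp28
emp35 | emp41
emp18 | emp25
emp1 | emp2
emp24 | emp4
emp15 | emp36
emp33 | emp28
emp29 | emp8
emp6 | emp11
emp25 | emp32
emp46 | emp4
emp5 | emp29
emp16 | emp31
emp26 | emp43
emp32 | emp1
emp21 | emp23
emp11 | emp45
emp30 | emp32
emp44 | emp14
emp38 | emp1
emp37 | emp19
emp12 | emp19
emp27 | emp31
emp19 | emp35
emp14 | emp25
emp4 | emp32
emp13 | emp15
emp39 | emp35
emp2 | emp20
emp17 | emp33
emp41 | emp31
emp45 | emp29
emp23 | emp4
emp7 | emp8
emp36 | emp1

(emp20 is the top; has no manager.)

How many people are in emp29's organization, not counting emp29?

9

emp29 directly manages emp45, emp28, emp5. Under emp45: emp10, emp11, emp6 (3). Under emp28: emp33, emp17, emp22 (3). emp5 has no reports. So emp29's organization is 3 direct reports plus everyone under them: 4 + 4 + 1 = 9.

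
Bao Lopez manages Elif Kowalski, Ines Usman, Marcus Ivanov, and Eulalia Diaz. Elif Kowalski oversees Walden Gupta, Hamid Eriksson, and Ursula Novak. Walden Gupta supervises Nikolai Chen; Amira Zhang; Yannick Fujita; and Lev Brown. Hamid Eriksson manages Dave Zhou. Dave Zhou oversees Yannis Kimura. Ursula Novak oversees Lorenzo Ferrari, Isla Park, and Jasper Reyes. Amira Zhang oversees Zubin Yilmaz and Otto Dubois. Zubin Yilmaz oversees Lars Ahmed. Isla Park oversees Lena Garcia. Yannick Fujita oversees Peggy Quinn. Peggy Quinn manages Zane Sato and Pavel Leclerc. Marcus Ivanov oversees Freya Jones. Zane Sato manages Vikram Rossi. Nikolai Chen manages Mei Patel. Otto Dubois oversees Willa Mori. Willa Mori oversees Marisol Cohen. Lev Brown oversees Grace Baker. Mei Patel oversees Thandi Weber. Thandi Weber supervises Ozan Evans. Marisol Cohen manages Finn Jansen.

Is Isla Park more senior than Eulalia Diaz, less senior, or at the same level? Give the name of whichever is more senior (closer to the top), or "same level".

Eulalia Diaz

Isla Park is 3 levels below Bao Lopez; Eulalia Diaz is 1. Eulalia Diaz is higher.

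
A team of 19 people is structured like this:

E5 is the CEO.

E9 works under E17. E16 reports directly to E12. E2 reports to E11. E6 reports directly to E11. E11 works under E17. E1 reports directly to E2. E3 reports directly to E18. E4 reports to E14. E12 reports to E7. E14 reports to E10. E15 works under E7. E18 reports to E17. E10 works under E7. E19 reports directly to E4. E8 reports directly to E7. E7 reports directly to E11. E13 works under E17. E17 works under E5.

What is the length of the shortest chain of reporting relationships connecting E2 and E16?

4

E2 is 1 level below E11, and E16 is 3 levels below E11 (their lowest common manager). The shortest path runs up from E2 to E11 and back down to E16: 1 + 3 = 4 links.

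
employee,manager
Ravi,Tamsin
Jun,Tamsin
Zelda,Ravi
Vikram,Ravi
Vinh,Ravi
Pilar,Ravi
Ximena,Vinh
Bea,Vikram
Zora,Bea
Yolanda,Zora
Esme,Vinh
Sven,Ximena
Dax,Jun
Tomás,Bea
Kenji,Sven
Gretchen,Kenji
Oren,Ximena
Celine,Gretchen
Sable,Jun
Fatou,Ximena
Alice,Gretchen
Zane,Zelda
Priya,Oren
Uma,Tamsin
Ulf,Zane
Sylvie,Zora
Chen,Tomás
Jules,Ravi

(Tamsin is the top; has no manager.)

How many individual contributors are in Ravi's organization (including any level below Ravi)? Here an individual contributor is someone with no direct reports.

11

The people in Ravi's organization with no one reporting to them are Jules, Pilar, Esme, Fatou, Priya, Alice, Celine, Chen, Sylvie, Yolanda, Ulf. That is 11.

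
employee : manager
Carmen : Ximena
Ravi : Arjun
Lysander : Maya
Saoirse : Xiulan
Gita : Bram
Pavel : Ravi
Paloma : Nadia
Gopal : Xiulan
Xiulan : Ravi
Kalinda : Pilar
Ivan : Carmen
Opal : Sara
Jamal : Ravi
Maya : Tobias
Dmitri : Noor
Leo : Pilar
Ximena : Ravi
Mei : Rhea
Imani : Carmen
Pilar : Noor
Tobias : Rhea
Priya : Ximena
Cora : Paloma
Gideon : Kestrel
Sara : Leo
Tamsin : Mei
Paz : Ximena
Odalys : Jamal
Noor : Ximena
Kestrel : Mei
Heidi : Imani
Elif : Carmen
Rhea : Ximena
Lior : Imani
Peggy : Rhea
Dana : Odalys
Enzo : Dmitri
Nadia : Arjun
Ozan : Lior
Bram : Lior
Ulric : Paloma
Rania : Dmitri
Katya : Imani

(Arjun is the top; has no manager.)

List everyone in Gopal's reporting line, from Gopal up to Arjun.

Gopal -> Xiulan -> Ravi -> Arjun

Gopal reports to Xiulan. Xiulan reports to Ravi. Ravi reports to Arjun. Arjun is at the top.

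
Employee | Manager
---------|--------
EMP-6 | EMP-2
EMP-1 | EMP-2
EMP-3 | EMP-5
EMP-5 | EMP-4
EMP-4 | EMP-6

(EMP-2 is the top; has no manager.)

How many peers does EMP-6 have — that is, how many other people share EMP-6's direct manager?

EMP-6 reports to EMP-2. EMP-2's other direct reports are EMP-1 — 1 peer.

1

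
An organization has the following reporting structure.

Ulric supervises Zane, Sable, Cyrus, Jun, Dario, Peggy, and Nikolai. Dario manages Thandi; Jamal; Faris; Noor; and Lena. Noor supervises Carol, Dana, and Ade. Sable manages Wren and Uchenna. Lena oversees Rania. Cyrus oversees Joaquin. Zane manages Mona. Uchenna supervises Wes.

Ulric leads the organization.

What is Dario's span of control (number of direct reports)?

Dario directly manages Noor, Lena, Jamal, Thandi, Faris. That is 5 direct reports.

5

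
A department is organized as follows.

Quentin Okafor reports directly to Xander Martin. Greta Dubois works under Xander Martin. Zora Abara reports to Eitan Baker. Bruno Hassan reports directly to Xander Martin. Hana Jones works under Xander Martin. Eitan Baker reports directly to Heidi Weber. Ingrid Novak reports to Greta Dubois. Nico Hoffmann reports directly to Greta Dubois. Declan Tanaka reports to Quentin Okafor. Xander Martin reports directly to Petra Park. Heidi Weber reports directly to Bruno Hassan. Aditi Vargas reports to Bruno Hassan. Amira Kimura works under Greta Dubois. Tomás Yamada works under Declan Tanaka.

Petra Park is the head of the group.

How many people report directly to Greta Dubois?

3

Greta Dubois directly manages Amira Kimura, Ingrid Novak, Nico Hoffmann. That is 3 direct reports.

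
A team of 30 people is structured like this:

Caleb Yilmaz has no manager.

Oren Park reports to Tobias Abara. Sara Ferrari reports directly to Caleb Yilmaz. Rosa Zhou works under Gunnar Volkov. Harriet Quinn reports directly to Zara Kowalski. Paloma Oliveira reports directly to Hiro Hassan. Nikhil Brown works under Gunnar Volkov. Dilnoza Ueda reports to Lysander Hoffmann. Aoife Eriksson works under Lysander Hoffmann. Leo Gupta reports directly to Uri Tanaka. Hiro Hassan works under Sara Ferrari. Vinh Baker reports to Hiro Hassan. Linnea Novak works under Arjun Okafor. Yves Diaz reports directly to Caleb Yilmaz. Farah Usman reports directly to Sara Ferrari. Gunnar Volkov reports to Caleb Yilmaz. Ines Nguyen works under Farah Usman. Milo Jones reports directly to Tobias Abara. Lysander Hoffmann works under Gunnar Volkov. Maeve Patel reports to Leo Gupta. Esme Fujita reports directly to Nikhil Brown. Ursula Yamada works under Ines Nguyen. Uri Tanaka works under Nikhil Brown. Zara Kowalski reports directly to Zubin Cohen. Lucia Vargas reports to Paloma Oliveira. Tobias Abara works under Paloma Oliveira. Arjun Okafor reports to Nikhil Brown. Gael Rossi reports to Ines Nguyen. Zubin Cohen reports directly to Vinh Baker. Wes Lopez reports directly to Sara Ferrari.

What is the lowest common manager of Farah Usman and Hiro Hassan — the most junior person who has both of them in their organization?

Farah Usman's chain of managers is Sara Ferrari, Caleb Yilmaz. Hiro Hassan's chain of managers is Sara Ferrari, Caleb Yilmaz. The first manager that appears in both chains is Sara Ferrari.

Sara Ferrari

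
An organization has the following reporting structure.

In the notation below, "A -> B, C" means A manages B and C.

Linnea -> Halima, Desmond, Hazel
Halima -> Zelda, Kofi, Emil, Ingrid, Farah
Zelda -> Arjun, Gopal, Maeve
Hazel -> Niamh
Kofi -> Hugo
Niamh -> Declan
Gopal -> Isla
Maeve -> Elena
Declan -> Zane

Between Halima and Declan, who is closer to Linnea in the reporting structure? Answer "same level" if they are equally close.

Halima

Halima is 1 level below Linnea; Declan is 3. Halima is higher.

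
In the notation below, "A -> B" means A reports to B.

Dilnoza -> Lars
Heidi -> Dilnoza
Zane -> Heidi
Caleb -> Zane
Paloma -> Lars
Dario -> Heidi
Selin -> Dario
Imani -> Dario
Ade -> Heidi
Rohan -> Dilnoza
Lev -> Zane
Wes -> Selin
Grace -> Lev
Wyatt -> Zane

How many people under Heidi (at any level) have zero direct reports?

The people in Heidi's organization with no one reporting to them are Ade, Imani, Wes, Wyatt, Grace, Caleb. That is 6.

6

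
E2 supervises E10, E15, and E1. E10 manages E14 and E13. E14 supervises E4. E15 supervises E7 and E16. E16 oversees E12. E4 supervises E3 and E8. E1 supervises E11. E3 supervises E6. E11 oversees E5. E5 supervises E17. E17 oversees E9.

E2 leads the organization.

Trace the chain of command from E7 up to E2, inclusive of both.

E7 -> E15 -> E2

E7 reports to E15. E15 reports to E2. E2 is at the top.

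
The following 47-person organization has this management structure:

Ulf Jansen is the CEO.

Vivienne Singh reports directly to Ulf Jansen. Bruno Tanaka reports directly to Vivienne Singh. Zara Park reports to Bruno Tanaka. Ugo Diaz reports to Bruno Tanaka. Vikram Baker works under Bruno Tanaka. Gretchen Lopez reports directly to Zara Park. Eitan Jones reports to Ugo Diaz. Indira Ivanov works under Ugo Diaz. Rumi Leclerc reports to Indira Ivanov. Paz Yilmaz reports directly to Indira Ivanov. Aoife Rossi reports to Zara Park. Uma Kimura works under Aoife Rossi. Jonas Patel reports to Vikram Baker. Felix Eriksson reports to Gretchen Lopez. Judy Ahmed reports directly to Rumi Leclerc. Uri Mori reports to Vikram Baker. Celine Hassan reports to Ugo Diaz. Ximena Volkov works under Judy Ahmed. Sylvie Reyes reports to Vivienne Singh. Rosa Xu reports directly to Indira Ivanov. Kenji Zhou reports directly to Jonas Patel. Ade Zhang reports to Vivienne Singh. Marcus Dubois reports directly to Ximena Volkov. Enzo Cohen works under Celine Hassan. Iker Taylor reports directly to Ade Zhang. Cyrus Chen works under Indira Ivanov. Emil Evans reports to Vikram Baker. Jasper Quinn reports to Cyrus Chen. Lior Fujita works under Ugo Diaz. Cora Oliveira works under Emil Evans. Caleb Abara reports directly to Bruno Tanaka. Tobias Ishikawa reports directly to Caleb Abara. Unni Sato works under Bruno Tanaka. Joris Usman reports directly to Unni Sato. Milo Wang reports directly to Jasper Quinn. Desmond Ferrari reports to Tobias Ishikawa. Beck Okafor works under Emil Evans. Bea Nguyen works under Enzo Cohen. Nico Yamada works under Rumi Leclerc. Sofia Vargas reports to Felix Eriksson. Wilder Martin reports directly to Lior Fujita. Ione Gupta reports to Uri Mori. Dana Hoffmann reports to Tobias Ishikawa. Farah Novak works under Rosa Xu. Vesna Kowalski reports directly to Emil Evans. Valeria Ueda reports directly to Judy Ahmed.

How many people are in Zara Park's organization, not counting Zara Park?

Zara Park directly manages Gretchen Lopez, Aoife Rossi. Under Gretchen Lopez: Felix Eriksson, Sofia Vargas (2). Under Aoife Rossi: Uma Kimura (1). So Zara Park's organization is 2 direct reports plus everyone under them: 3 + 2 = 5.

5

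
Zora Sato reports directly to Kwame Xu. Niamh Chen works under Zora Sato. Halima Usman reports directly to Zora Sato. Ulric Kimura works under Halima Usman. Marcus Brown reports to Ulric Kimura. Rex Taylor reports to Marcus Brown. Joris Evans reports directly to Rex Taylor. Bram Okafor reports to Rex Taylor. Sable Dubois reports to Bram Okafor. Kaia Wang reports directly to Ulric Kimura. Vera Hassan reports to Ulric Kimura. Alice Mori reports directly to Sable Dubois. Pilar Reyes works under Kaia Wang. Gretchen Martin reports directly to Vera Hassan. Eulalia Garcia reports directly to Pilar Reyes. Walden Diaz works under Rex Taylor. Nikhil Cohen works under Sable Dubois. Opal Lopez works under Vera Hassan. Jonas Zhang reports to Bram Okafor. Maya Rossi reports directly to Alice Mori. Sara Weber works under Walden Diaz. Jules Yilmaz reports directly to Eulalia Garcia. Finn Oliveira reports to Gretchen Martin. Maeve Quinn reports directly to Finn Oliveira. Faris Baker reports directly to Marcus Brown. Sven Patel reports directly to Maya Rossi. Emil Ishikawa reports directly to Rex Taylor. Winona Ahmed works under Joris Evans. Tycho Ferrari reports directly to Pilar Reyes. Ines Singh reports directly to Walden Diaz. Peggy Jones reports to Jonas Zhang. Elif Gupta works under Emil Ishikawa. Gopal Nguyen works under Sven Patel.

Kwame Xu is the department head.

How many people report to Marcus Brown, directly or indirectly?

Marcus Brown directly manages Rex Taylor, Faris Baker. Under Rex Taylor: Emil Ishikawa, Elif Gupta, Walden Diaz, Ines Singh, Sara Weber, Bram Okafor, Jonas Zhang, Peggy Jones, Sable Dubois, Nikhil Cohen, Alice Mori, Maya Rossi, Sven Patel, Gopal Nguyen, Joris Evans, Winona Ahmed (16). Faris Baker has no reports. So Marcus Brown's organization is 2 direct reports plus everyone under them: 17 + 1 = 18.

18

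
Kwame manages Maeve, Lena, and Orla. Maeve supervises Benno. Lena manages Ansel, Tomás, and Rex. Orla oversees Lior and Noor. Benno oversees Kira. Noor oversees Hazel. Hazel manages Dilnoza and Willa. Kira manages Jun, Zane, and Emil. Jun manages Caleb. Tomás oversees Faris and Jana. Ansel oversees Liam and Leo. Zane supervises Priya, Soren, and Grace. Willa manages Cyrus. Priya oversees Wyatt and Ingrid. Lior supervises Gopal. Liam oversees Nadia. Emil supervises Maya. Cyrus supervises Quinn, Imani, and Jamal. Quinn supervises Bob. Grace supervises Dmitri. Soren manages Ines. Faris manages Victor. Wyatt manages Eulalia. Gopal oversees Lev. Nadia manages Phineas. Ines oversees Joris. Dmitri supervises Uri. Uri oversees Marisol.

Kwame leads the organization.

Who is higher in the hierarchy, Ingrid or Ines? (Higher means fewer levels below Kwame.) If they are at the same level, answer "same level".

Both Ingrid and Ines are 6 levels below Kwame.

same level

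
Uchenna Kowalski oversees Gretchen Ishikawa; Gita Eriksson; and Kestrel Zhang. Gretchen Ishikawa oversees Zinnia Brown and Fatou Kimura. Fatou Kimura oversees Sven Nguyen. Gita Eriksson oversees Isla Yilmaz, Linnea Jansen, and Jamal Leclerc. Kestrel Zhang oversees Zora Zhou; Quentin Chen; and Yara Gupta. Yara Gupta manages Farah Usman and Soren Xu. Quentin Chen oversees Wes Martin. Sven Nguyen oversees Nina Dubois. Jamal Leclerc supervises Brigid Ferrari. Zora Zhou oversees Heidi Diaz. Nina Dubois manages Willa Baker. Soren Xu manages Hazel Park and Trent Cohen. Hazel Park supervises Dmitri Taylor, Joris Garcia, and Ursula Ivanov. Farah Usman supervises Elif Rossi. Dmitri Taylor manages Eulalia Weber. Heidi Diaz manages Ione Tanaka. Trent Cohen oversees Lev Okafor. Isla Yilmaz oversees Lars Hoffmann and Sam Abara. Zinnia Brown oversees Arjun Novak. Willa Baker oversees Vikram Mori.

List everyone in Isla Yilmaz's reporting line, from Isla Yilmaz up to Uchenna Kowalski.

Isla Yilmaz -> Gita Eriksson -> Uchenna Kowalski

Isla Yilmaz reports to Gita Eriksson. Gita Eriksson reports to Uchenna Kowalski. Uchenna Kowalski is at the top.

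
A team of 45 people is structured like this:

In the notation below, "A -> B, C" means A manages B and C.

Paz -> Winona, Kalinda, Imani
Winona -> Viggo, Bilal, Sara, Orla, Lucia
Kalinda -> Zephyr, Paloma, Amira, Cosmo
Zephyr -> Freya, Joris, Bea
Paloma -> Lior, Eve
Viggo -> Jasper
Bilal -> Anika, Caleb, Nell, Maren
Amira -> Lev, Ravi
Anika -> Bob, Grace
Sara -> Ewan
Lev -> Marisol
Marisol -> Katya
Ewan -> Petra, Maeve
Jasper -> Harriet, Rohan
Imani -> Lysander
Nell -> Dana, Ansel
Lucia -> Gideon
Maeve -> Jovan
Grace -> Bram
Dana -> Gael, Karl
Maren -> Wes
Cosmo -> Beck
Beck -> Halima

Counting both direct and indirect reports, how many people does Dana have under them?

2

Dana directly manages Gael, Karl. Gael has no reports. Karl has no reports. So Dana's organization is 2 direct reports plus everyone under them: 1 + 1 = 2.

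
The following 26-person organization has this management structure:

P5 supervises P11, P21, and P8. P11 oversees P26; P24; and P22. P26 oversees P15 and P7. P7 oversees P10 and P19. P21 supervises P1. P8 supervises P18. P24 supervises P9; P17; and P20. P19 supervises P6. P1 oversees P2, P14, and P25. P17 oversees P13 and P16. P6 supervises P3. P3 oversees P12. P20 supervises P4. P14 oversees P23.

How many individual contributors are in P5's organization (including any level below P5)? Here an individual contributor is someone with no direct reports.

The people in P5's organization with no one reporting to them are P18, P25, P23, P2, P22, P4, P13, P16, P9, P12, P10, P15. That is 12.

12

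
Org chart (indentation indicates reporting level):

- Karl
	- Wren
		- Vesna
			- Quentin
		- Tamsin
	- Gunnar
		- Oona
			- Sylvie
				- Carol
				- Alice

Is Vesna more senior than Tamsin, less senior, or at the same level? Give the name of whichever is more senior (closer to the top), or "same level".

Both Vesna and Tamsin are 2 levels below Karl.

same level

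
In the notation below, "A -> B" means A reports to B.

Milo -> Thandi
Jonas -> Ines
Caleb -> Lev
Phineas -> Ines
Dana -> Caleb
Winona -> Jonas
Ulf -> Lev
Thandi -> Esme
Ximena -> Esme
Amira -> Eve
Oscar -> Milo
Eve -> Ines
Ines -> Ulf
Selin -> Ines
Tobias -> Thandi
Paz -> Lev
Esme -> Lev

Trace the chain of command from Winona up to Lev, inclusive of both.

Winona reports to Jonas. Jonas reports to Ines. Ines reports to Ulf. Ulf reports to Lev. Lev is at the top.

Winona -> Jonas -> Ines -> Ulf -> Lev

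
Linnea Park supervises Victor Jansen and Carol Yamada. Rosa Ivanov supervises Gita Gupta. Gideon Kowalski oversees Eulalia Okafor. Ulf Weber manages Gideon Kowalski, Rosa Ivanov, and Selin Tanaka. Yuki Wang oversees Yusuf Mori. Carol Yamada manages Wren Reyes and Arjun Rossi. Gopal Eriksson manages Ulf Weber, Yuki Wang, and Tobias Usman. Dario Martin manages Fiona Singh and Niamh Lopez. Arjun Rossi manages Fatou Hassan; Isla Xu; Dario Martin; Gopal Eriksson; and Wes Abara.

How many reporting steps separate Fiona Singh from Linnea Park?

Chain from Fiona Singh up to Linnea Park: Fiona Singh → Dario Martin → Arjun Rossi → Carol Yamada → Linnea Park. That is 4 steps up, so Fiona Singh is 4 levels below Linnea Park.

4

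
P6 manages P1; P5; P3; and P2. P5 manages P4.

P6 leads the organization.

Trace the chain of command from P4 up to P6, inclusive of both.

P4 reports to P5. P5 reports to P6. P6 is at the top.

P4 -> P5 -> P6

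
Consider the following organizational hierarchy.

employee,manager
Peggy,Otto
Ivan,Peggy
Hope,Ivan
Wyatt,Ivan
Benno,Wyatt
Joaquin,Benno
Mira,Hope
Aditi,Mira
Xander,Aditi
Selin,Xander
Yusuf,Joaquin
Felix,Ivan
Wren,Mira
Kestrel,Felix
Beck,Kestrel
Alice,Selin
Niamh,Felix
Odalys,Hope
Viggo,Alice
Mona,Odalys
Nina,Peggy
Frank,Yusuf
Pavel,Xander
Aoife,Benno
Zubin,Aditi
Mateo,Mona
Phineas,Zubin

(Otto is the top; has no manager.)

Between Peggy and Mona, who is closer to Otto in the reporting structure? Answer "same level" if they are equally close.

Peggy is 1 level below Otto; Mona is 5. Peggy is higher.

Peggy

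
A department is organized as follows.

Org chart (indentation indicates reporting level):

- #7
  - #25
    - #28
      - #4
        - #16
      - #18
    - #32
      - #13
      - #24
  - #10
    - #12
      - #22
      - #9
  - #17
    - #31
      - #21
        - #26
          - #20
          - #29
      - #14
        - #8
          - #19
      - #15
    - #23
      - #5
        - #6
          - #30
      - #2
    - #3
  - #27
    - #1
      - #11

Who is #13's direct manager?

#13 reports directly to #32.

#32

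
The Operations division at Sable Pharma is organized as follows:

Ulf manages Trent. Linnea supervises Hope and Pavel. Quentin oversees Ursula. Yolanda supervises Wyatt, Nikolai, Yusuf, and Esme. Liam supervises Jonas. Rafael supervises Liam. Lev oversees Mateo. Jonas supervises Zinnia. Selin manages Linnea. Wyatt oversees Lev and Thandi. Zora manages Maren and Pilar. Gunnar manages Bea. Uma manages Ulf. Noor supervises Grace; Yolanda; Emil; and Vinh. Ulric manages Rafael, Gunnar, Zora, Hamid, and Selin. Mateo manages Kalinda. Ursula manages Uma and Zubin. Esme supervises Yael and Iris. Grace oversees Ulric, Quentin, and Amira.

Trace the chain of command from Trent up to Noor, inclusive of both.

Trent -> Ulf -> Uma -> Ursula -> Quentin -> Grace -> Noor

Trent reports to Ulf. Ulf reports to Uma. Uma reports to Ursula. Ursula reports to Quentin. Quentin reports to Grace. Grace reports to Noor. Noor is at the top.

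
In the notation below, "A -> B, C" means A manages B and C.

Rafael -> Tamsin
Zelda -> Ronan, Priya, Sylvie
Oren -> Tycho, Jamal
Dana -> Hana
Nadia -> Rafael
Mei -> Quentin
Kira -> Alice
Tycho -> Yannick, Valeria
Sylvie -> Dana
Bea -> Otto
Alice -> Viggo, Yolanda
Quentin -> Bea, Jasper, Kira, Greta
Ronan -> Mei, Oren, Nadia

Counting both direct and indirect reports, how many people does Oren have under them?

Oren directly manages Tycho, Jamal. Under Tycho: Valeria, Yannick (2). Jamal has no reports. So Oren's organization is 2 direct reports plus everyone under them: 3 + 1 = 4.

4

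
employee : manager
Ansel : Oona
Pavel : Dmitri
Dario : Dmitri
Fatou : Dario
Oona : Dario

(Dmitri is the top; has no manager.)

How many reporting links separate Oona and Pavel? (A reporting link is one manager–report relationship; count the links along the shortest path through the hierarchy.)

3

Oona is 2 levels below Dmitri, and Pavel is 1 level below Dmitri (their lowest common manager). The shortest path runs up from Oona to Dmitri and back down to Pavel: 2 + 1 = 3 links.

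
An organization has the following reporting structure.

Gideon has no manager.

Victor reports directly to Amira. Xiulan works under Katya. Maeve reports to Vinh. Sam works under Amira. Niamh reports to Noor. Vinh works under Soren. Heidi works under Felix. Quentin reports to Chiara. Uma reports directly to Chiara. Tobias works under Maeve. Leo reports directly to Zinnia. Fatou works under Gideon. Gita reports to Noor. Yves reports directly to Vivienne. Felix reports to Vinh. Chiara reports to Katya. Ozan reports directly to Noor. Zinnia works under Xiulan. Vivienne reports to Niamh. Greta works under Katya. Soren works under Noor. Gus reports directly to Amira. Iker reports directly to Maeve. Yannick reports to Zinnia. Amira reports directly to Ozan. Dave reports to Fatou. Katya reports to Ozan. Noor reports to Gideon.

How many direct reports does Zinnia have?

Zinnia directly manages Leo, Yannick. That is 2 direct reports.

2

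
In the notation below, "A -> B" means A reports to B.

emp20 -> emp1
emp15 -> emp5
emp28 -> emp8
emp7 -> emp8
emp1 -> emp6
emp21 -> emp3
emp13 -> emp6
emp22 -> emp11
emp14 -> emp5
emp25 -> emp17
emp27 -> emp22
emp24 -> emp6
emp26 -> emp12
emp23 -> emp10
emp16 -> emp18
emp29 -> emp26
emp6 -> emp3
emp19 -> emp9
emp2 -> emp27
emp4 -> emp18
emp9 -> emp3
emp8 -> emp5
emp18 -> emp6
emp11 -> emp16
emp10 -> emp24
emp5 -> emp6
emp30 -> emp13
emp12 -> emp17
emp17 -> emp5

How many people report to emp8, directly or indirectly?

2

emp8 directly manages emp7, emp28. emp7 has no reports. emp28 has no reports. So emp8's organization is 2 direct reports plus everyone under them: 1 + 1 = 2.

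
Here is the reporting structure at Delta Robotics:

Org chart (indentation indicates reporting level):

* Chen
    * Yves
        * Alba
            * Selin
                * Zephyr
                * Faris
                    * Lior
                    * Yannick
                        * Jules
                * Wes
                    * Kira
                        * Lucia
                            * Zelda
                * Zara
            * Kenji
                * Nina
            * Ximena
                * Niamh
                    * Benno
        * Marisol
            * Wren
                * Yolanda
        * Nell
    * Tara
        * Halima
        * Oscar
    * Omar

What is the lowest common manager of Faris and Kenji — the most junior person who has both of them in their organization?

Faris's chain of managers is Selin, Alba, Yves, Chen. Kenji's chain of managers is Alba, Yves, Chen. The first manager that appears in both chains is Alba.

Alba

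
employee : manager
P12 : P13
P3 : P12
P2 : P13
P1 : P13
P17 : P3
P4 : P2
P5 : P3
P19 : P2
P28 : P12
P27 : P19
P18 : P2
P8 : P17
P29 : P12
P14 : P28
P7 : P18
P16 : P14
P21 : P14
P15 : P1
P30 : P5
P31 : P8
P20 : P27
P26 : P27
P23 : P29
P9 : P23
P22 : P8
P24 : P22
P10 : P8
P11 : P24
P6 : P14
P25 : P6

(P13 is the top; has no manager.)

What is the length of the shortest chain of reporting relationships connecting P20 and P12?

5

P20 is 4 levels below P13, and P12 is 1 level below P13 (their lowest common manager). The shortest path runs up from P20 to P13 and back down to P12: 4 + 1 = 5 links.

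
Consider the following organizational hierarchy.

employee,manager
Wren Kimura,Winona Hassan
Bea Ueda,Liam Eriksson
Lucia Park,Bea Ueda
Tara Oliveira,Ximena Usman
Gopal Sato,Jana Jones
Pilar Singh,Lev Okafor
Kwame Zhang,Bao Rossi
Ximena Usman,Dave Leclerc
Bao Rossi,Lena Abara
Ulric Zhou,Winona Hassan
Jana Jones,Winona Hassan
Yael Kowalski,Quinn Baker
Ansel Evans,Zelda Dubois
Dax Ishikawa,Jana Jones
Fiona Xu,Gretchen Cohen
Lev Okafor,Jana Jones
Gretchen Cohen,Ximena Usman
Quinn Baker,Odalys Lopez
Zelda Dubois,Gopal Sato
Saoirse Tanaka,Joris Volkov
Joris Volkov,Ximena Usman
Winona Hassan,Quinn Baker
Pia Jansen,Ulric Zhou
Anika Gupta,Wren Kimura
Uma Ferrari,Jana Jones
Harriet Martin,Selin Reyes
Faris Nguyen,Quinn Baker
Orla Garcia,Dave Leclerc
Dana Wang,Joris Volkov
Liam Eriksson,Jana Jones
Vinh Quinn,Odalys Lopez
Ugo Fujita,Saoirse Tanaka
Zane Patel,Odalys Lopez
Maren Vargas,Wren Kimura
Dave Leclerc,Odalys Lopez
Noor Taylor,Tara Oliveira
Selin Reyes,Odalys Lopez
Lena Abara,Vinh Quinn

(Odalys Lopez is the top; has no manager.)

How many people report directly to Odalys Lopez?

5

Odalys Lopez directly manages Quinn Baker, Dave Leclerc, Vinh Quinn, Zane Patel, Selin Reyes. That is 5 direct reports.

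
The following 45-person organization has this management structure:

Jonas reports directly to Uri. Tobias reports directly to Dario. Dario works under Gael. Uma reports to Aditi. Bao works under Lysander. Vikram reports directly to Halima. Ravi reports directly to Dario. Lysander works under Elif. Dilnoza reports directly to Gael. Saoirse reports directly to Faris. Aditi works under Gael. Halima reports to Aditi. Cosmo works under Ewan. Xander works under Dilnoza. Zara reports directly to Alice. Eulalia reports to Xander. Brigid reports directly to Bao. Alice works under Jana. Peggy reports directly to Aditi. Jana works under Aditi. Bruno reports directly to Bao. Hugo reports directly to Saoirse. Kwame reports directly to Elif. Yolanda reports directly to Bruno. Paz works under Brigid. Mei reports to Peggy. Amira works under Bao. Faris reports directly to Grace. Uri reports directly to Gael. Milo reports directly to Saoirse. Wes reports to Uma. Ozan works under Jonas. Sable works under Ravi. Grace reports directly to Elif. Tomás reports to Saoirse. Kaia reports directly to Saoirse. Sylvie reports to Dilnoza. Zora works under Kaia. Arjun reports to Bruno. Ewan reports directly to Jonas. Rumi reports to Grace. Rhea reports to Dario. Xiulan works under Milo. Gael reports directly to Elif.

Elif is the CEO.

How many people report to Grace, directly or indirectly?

9

Grace directly manages Faris, Rumi. Under Faris: Saoirse, Milo, Xiulan, Kaia, Zora, Hugo, Tomás (7). Rumi has no reports. So Grace's organization is 2 direct reports plus everyone under them: 8 + 1 = 9.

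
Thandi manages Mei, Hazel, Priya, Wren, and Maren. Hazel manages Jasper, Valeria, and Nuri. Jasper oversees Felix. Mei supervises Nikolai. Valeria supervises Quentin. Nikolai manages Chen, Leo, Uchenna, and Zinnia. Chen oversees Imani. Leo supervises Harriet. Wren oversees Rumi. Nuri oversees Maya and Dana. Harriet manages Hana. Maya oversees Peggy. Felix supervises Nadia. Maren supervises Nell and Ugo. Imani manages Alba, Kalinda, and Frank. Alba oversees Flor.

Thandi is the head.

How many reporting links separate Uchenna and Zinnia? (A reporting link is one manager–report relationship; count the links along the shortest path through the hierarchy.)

2

Uchenna is 1 level below Nikolai, and Zinnia is 1 level below Nikolai (their lowest common manager). The shortest path runs up from Uchenna to Nikolai and back down to Zinnia: 1 + 1 = 2 links.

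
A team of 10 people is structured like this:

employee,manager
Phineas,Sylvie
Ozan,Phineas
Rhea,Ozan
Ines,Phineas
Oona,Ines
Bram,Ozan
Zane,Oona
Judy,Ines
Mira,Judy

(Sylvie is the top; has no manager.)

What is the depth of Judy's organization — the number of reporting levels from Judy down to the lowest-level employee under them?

The longest chain under Judy runs Judy → Mira, which is 1 level below Judy.

1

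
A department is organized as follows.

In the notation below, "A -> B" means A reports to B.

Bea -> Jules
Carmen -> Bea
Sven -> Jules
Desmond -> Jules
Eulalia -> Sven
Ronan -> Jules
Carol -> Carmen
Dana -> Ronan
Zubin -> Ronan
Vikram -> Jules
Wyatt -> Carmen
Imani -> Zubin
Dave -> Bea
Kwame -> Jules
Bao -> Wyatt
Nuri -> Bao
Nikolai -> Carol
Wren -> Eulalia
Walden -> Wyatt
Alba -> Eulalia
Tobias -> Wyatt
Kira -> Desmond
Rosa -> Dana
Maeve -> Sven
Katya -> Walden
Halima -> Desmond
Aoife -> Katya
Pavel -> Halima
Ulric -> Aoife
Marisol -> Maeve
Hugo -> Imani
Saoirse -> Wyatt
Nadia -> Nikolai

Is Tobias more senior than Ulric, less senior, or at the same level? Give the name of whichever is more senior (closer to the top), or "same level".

Tobias

Tobias is 4 levels below Jules; Ulric is 7. Tobias is higher.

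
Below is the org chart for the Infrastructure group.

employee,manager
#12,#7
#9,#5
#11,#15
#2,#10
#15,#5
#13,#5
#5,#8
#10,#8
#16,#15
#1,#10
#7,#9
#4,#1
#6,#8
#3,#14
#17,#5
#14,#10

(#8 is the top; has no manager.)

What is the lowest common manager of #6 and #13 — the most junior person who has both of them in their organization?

#8

#6's chain of managers is #8. #13's chain of managers is #5, #8. The first manager that appears in both chains is #8.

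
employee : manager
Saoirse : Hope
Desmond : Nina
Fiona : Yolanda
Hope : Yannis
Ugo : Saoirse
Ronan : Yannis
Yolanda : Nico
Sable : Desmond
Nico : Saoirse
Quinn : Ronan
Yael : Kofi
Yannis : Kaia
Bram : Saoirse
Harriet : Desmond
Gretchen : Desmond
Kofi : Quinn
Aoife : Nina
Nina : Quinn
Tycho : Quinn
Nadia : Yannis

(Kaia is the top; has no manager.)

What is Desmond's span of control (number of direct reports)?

Desmond directly manages Sable, Harriet, Gretchen. That is 3 direct reports.

3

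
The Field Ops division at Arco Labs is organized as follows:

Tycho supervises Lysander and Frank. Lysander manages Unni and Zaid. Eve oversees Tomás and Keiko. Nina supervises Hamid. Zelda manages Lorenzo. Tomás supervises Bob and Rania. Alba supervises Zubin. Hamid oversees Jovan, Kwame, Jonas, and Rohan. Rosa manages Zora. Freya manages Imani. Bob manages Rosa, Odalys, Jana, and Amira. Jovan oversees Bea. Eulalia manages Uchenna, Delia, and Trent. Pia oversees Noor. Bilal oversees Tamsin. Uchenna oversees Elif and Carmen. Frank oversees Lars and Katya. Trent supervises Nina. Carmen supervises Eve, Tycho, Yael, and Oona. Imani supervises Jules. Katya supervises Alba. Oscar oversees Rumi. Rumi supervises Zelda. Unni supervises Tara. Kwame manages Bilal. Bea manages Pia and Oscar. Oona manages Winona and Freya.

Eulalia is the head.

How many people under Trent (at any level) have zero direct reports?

The people in Trent's organization with no one reporting to them are Rohan, Jonas, Tamsin, Lorenzo, Noor. That is 5.

5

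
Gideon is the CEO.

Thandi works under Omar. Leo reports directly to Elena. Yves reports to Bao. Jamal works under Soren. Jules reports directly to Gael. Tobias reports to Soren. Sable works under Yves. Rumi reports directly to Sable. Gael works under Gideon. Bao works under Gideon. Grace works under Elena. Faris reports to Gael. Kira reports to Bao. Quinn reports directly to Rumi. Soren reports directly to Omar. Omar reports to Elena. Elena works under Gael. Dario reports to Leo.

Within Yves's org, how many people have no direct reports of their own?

1

The only person in Yves's organization with no one reporting to them is Quinn. That is 1.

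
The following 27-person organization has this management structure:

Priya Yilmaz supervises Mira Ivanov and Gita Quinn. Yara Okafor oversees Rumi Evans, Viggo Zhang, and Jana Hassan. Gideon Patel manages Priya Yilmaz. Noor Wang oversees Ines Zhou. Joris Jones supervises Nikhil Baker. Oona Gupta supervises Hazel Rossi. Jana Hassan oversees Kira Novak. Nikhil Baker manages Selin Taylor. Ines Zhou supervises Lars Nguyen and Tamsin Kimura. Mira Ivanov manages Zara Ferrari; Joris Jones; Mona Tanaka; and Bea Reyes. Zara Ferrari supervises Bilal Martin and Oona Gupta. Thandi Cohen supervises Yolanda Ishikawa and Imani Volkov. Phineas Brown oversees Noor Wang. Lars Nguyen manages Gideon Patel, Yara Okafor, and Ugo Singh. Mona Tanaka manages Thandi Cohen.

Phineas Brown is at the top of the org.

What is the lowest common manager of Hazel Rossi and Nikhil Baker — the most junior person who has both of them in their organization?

Hazel Rossi's chain of managers is Oona Gupta, Zara Ferrari, Mira Ivanov, Priya Yilmaz, Gideon Patel, Lars Nguyen, Ines Zhou, Noor Wang, Phineas Brown. Nikhil Baker's chain of managers is Joris Jones, Mira Ivanov, Priya Yilmaz, Gideon Patel, Lars Nguyen, Ines Zhou, Noor Wang, Phineas Brown. The first manager that appears in both chains is Mira Ivanov.

Mira Ivanov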